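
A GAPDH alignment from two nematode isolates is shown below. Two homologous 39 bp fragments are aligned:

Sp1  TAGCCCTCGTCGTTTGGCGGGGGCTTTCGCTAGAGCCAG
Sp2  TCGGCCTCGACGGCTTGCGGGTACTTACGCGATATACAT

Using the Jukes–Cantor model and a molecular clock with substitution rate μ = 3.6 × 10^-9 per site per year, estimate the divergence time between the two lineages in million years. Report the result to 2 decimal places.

67.84

The sequences differ at 14 of 39 sites, so p = 14/39 ≈ 0.358974.
d = −(3/4) ln(1 − 4p/3) = −0.75 ln(1 − 0.478632) = −0.75 ln(0.521368)
  = −0.75 × (-0.651299) = 0.488474 substitutions/site.
Under a molecular clock d = 2μt, so t = d/(2μ) = 0.488474 / (2 × 3.6 × 10^-9) = 67.84 million years.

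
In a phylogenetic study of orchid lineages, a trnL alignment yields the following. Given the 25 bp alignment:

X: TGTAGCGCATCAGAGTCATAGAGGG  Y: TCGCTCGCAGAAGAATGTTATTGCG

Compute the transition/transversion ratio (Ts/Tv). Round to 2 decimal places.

0.09

Transitions are A↔G and C↔T; transversions are all other mismatches.
Transitions: 1. Transversions: 11.
R = 1/11 = 0.090909… ≈ 0.09 (to 2 d.p.).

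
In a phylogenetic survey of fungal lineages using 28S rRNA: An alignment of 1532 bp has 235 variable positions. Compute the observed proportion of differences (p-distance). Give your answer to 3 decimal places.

p = 235/1532 = 0.153394… ≈ 0.153 (to 3 d.p.).

0.153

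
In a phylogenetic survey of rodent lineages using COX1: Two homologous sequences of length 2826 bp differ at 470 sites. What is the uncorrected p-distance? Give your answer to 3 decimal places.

0.166

p = 470/2826 = 0.166312… ≈ 0.166 (to 3 d.p.).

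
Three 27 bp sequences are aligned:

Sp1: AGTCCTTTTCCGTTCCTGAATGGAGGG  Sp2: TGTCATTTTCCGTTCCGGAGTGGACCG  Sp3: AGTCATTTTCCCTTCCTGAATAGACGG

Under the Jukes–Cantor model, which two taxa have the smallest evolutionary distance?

Sp1–Sp2: 6/27 differ, p = 0.222, d = 0.264.
Sp1–Sp3: 4/27 differ, p = 0.148, d = 0.165.
Sp2–Sp3: 6/27 differ, p = 0.222, d = 0.264.
The smallest distance is between Sp1 and Sp3.

Sp1 and Sp3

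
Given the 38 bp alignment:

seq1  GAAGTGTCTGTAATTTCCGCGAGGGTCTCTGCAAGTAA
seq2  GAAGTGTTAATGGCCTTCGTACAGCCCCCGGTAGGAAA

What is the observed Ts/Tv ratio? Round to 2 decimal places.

2.80

Transitions are A↔G and C↔T; transversions are all other mismatches.
Transitions: 14. Transversions: 5.
R = 14/5 = 2.80.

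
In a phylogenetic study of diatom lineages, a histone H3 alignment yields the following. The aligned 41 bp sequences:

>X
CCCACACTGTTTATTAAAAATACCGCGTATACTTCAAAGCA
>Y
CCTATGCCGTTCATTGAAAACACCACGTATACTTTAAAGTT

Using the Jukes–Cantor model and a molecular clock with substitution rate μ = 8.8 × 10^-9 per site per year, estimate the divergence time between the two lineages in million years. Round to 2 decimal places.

The sequences differ at 11 of 41 sites, so p = 11/41 ≈ 0.268293.
d = −(3/4) ln(1 − 4p/3) = −0.75 ln(1 − 0.357724) = −0.75 ln(0.642276)
  = −0.75 × (-0.442737) = 0.332053 substitutions/site.
Under a molecular clock d = 2μt, so t = d/(2μ) = 0.332053 / (2 × 8.8 × 10^-9) = 18.87 million years.

18.87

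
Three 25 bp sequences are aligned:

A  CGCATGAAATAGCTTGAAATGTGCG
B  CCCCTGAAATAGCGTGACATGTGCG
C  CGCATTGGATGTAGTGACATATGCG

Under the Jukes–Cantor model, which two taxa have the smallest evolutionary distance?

A–B: 4/25 differ, p = 0.160, d = 0.180.
A–C: 9/25 differ, p = 0.360, d = 0.490.
B–C: 9/25 differ, p = 0.360, d = 0.490.
The smallest distance is between A and B.

A and B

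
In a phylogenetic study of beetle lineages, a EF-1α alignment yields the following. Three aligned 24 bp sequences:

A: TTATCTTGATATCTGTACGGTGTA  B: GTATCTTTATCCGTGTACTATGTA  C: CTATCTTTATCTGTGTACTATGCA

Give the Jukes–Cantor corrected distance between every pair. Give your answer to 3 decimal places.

A–B: 7/24 sites differ → p ≈ 0.291667, d = −0.75 ln(1 − 0.388889) = 0.369358 ≈ 0.369.
A–C: 7/24 sites differ → p ≈ 0.291667, d = −0.75 ln(1 − 0.388889) = 0.369358 ≈ 0.369.
B–C: 3/24 sites differ → p = 0.125, d = −0.75 ln(1 − 0.166667) = 0.136741 ≈ 0.137.

d(A,B) = 0.369, d(A,C) = 0.369, d(B,C) = 0.137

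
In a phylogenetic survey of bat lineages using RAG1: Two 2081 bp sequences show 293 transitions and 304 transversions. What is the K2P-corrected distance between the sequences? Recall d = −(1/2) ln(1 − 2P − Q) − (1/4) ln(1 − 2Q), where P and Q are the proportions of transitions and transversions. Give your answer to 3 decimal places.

0.365

P = 293/2081 ≈ 0.140798 and Q = 304/2081 ≈ 0.146084.
Under the Kimura two-parameter model, d = −½ ln(1 − 2P − Q) − ¼ ln(1 − 2Q).
1 − 2P − Q = 0.57232, giving −½ ln(0.57232) = 0.279029.
1 − 2Q = 0.707832, giving −¼ ln(0.707832) = 0.086387.
d = 0.279029 + 0.086387 = 0.365416.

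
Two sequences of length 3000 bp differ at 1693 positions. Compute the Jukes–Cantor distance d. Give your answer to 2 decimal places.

1.05

p = 1693/3000 ≈ 0.564333.
d = −(3/4) ln(1 − 4p/3) = −0.75 ln(1 − 0.752444) = −0.75 ln(0.247556)
  = −0.75 × (-1.396118) = 1.047089 substitutions/site.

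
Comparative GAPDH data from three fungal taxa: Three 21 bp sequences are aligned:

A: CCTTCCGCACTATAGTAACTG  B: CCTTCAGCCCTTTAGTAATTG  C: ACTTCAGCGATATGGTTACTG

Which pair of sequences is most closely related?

A and B

A–B: 4/21 differ, p = 0.190, d = 0.220.
A–C: 6/21 differ, p = 0.286, d = 0.360.
B–C: 7/21 differ, p = 0.333, d = 0.441.
The smallest distance is between A and B.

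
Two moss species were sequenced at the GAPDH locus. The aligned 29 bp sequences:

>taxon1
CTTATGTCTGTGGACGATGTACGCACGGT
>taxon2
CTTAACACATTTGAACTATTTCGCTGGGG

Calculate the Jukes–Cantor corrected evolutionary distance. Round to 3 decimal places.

0.878

The sequences differ at 15 of 29 sites, so p = 15/29 ≈ 0.517241.
d = −(3/4) ln(1 − 4p/3) = −0.75 ln(1 − 0.689655) = −0.75 ln(0.310345)
  = −0.75 × (-1.170071) = 0.877553 substitutions/site.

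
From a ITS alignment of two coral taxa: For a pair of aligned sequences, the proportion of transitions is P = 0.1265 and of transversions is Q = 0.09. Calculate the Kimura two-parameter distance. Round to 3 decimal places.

Under the Kimura two-parameter model, d = −½ ln(1 − 2P − Q) − ¼ ln(1 − 2Q).
1 − 2P − Q = 0.657, giving −½ ln(0.657) = 0.210036.
1 − 2Q = 0.82, giving −¼ ln(0.82) = 0.049613.
d = 0.210036 + 0.049613 = 0.259649.

0.260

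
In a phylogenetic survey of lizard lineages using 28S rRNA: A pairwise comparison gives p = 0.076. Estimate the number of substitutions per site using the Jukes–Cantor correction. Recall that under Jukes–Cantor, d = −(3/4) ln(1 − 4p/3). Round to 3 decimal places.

0.080

d = −(3/4) ln(1 − 4p/3) = −0.75 ln(1 − 0.101333) = −0.75 ln(0.898667)
  = −0.75 × (-0.106843) = 0.080132 substitutions/site.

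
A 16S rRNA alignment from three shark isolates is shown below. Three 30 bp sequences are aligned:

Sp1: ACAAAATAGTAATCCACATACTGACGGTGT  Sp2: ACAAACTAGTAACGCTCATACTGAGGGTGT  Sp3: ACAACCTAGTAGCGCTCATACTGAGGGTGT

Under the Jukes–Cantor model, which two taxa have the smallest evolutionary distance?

Sp2 and Sp3

Sp1–Sp2: 5/30 differ, p = 0.167, d = 0.188.
Sp1–Sp3: 7/30 differ, p = 0.233, d = 0.280.
Sp2–Sp3: 2/30 differ, p = 0.067, d = 0.070.
The smallest distance is between Sp2 and Sp3.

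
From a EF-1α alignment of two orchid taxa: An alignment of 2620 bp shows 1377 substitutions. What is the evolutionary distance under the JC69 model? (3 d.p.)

p = 1377/2620 ≈ 0.525573.
d = −(3/4) ln(1 − 4p/3) = −0.75 ln(1 − 0.700764) = −0.75 ln(0.299236)
  = −0.75 × (-1.206523) = 0.904892 substitutions/site.

0.905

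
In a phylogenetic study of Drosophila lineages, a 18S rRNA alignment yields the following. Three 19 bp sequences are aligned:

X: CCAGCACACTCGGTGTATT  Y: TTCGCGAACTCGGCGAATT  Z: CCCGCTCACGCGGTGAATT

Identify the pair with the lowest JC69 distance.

X and Z

X–Y: 7/19 differ, p = 0.368, d = 0.507.
X–Z: 4/19 differ, p = 0.211, d = 0.247.
Y–Z: 6/19 differ, p = 0.316, d = 0.410.
The smallest distance is between X and Z.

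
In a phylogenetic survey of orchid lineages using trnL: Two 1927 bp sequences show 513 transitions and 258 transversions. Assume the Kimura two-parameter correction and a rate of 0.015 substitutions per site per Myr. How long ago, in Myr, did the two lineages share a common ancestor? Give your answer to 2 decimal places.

P = 513/1927 ≈ 0.266217 and Q = 258/1927 ≈ 0.133887.
Under the Kimura two-parameter model, d = −½ ln(1 − 2P − Q) − ¼ ln(1 − 2Q).
1 − 2P − Q = 0.333679, giving −½ ln(0.333679) = 0.548788.
1 − 2Q = 0.732226, giving −¼ ln(0.732226) = 0.077917.
d = 0.548788 + 0.077917 = 0.626705.
Under a molecular clock d = 2μt, so t = d/(2μ) = 0.626705 / (2 × 0.015) = 20.89 Myr.

20.89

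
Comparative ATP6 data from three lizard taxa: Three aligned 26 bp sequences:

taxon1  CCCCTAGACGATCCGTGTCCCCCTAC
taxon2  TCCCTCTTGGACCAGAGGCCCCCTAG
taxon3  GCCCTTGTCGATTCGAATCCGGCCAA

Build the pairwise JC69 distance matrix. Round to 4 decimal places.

d(taxon1,taxon2) = 0.5393, d(taxon1,taxon3) = 0.5393, d(taxon2,taxon3) = 0.8240

taxon1–taxon2: 10/26 sites differ → p ≈ 0.384615, d = −0.75 ln(1 − 0.51282) = 0.539341 ≈ 0.5393.
taxon1–taxon3: 10/26 sites differ → p ≈ 0.384615, d = −0.75 ln(1 − 0.51282) = 0.539341 ≈ 0.5393.
taxon2–taxon3: 13/26 sites differ → p = 0.5, d = −0.75 ln(1 − 0.666667) = 0.823960 ≈ 0.8240.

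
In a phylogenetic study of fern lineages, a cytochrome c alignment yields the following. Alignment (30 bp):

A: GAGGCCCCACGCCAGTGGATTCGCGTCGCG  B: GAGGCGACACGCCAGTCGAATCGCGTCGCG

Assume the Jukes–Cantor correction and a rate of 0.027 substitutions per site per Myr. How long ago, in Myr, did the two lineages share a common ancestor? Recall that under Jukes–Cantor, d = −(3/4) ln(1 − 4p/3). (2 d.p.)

The sequences differ at 4 of 30 sites (6, 7, 17, 20), so p = 4/30 ≈ 0.133333.
d = −(3/4) ln(1 − 4p/3) = −0.75 ln(1 − 0.177777) = −0.75 ln(0.822223)
  = −0.75 × (-0.195744) = 0.146808 substitutions/site.
Under a molecular clock d = 2μt, so t = d/(2μ) = 0.146808 / (2 × 0.027) = 2.72 Myr.

2.72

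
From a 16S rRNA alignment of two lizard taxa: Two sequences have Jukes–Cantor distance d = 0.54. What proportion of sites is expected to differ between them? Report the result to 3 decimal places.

p = (3/4)(1 − e^(−4d/3)) = 0.75 × (1 − e^(-0.72)) = 0.75 × (1 − 0.486752) = 0.384936.

0.385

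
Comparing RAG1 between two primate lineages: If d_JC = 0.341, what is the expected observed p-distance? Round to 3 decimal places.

0.274

p = (3/4)(1 − e^(−4d/3)) = 0.75 × (1 − e^(-0.454667)) = 0.75 × (1 − 0.634659) = 0.274006.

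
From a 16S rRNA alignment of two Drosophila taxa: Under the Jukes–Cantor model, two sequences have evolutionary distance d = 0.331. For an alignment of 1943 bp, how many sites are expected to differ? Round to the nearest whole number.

520

Invert JC69: p = (3/4)(1 − e^(−4d/3)) = 0.75 × (1 − e^(-0.441333)) = 0.75 × (1 − 0.643178) = 0.267617.
Expected differing sites = pL ≈ 0.267617 × 1943 = 519.979831 ≈ 520.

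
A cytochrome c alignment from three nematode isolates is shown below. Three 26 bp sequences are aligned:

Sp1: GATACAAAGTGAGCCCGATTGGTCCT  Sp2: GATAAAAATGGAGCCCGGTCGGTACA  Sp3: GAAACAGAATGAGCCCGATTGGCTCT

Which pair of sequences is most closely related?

Sp1–Sp2: 7/26 differ, p = 0.269, d = 0.334.
Sp1–Sp3: 5/26 differ, p = 0.192, d = 0.222.
Sp2–Sp3: 10/26 differ, p = 0.385, d = 0.539.
The smallest distance is between Sp1 and Sp3.

Sp1 and Sp3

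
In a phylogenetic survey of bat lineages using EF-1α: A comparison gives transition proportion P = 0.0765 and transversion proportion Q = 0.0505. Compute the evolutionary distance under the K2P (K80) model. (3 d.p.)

Under the Kimura two-parameter model, d = −½ ln(1 − 2P − Q) − ¼ ln(1 − 2Q).
1 − 2P − Q = 0.7965, giving −½ ln(0.7965) = 0.113764.
1 − 2Q = 0.899, giving −¼ ln(0.899) = 0.026618.
d = 0.113764 + 0.026618 = 0.140382.

0.140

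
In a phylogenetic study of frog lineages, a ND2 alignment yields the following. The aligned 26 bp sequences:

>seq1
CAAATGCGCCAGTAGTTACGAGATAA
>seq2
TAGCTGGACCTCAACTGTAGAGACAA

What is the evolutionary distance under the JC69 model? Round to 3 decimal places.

0.824

The sequences differ at 13 of 26 sites, so p = 13/26 = 0.5.
d = −(3/4) ln(1 − 4p/3) = −0.75 ln(1 − 0.666667) = −0.75 ln(0.333333)
  = −0.75 × (-1.098613) = 0.823960 substitutions/site.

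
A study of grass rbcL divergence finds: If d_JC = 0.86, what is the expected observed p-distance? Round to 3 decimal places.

0.512

p = (3/4)(1 − e^(−4d/3)) = 0.75 × (1 − e^(-1.146667)) = 0.75 × (1 − 0.317694) = 0.511730.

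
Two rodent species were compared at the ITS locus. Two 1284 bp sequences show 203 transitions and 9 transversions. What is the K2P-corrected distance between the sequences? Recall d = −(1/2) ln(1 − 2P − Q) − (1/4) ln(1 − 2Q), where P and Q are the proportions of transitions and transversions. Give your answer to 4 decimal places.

P = 203/1284 ≈ 0.1581 and Q = 9/1284 ≈ 0.007009.
Under the Kimura two-parameter model, d = −½ ln(1 − 2P − Q) − ¼ ln(1 − 2Q).
1 − 2P − Q = 0.676791, giving −½ ln(0.676791) = 0.195196.
1 − 2Q = 0.985982, giving −¼ ln(0.985982) = 0.003529.
d = 0.195196 + 0.003529 = 0.198725.

0.1987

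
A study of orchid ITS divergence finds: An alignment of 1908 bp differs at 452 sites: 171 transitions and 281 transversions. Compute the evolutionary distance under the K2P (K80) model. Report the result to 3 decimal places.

P = 171/1908 ≈ 0.089623 and Q = 281/1908 ≈ 0.147275.
Under the Kimura two-parameter model, d = −½ ln(1 − 2P − Q) − ¼ ln(1 − 2Q).
1 − 2P − Q = 0.673479, giving −½ ln(0.673479) = 0.197649.
1 − 2Q = 0.70545, giving −¼ ln(0.70545) = 0.087230.
d = 0.197649 + 0.087230 = 0.284879.

0.285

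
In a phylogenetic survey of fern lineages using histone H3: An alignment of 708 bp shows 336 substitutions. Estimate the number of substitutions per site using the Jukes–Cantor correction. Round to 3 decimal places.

p = 336/708 ≈ 0.474576.
d = −(3/4) ln(1 − 4p/3) = −0.75 ln(1 − 0.632768) = −0.75 ln(0.367232)
  = −0.75 × (-1.001761) = 0.751321 substitutions/site.

0.751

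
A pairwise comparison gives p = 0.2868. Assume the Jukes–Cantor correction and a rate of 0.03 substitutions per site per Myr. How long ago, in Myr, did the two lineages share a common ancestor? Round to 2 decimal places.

d = −(3/4) ln(1 − 4p/3) = −0.75 ln(1 − 0.3824) = −0.75 ln(0.6176)
  = −0.75 × (-0.481914) = 0.361436 substitutions/site.
Under a molecular clock d = 2μt, so t = d/(2μ) = 0.361436 / (2 × 0.03) = 6.02 Myr.

6.02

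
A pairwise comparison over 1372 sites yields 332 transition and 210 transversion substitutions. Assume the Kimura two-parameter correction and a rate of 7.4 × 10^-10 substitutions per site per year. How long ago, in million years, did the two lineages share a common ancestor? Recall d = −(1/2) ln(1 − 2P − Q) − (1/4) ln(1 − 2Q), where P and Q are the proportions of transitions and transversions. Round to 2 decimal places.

404.11

P = 332/1372 ≈ 0.241983 and Q = 210/1372 ≈ 0.153061.
Under the Kimura two-parameter model, d = −½ ln(1 − 2P − Q) − ¼ ln(1 − 2Q).
1 − 2P − Q = 0.362973, giving −½ ln(0.362973) = 0.506713.
1 − 2Q = 0.693878, giving −¼ ln(0.693878) = 0.091365.
d = 0.506713 + 0.091365 = 0.598078.
Under a molecular clock d = 2μt, so t = d/(2μ) = 0.598078 / (2 × 7.4 × 10^-10) = 404.11 million years.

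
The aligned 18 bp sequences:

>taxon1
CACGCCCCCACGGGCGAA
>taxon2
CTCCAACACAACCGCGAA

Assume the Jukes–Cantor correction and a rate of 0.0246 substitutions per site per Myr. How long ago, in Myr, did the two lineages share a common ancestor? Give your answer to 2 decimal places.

The sequences differ at 8 of 18 sites (2, 4, 5, 6, 8, 11, 12, 13), so p = 8/18 ≈ 0.444444.
d = −(3/4) ln(1 − 4p/3) = −0.75 ln(1 − 0.592592) = −0.75 ln(0.407408)
  = −0.75 × (-0.897940) = 0.673455 substitutions/site.
Under a molecular clock d = 2μt, so t = d/(2μ) = 0.673455 / (2 × 0.0246) = 13.69 Myr.

13.69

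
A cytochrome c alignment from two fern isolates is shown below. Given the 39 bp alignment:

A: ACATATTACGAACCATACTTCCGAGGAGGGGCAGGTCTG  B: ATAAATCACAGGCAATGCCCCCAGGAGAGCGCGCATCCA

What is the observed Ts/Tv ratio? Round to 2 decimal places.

4.25

Transitions are A↔G and C↔T; transversions are all other mismatches.
Transitions: 17. Transversions: 4.
R = 17/4 = 4.25.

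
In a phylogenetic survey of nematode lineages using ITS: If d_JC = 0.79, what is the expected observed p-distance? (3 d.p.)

p = (3/4)(1 − e^(−4d/3)) = 0.75 × (1 − e^(-1.053333)) = 0.75 × (1 − 0.348773) = 0.488420.

0.488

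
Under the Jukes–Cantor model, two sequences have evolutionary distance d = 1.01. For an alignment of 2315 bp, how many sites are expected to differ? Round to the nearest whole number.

Invert JC69: p = (3/4)(1 − e^(−4d/3)) = 0.75 × (1 − e^(-1.346667)) = 0.75 × (1 − 0.260106) = 0.554921.
Expected differing sites = pL ≈ 0.554921 × 2315 = 1284.642115 ≈ 1285.

1285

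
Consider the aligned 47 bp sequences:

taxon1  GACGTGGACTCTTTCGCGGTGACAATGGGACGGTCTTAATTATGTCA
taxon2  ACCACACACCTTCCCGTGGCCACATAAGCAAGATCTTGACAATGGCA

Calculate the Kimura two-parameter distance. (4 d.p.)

Of 47 sites, 14 differences are transitions and 9 are transversions, so P = 14/47 ≈ 0.297872 and Q = 9/47 ≈ 0.191489.
Under the Kimura two-parameter model, d = −½ ln(1 − 2P − Q) − ¼ ln(1 − 2Q).
1 − 2P − Q = 0.212767, giving −½ ln(0.212767) = 0.773779.
1 − 2Q = 0.617022, giving −¼ ln(0.617022) = 0.120713.
d = 0.773779 + 0.120713 = 0.894492.

0.8945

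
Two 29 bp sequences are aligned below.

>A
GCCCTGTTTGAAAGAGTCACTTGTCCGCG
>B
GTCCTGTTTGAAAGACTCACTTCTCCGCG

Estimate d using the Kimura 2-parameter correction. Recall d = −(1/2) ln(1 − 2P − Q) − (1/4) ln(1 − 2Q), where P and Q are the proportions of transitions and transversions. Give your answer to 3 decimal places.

0.111

Of 29 sites, 1 differences are transitions and 2 are transversions, so P = 1/29 ≈ 0.034483 and Q = 2/29 ≈ 0.068966.
Under the Kimura two-parameter model, d = −½ ln(1 − 2P − Q) − ¼ ln(1 − 2Q).
1 − 2P − Q = 0.862068, giving −½ ln(0.862068) = 0.074211.
1 − 2Q = 0.862068, giving −¼ ln(0.862068) = 0.037105.
d = 0.074211 + 0.037105 = 0.111316.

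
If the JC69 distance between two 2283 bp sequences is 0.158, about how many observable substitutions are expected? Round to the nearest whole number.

325

Invert JC69: p = (3/4)(1 − e^(−4d/3)) = 0.75 × (1 − e^(-0.210667)) = 0.75 × (1 − 0.810044) = 0.142467.
Expected differing sites = pL ≈ 0.142467 × 2283 = 325.252161 ≈ 325.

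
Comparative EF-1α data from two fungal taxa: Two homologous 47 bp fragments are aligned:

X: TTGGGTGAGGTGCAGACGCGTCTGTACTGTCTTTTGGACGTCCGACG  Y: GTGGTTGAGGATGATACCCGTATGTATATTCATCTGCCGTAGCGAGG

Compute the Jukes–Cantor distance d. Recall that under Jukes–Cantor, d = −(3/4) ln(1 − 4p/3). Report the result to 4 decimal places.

0.6284

The sequences differ at 20 of 47 sites, so p = 20/47 ≈ 0.425532.
d = −(3/4) ln(1 − 4p/3) = −0.75 ln(1 − 0.567376) = −0.75 ln(0.432624)
  = −0.75 × (-0.837886) = 0.628415 substitutions/site.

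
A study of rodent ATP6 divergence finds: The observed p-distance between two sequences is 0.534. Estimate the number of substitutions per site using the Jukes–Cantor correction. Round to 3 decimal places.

0.934

d = −(3/4) ln(1 − 4p/3) = −0.75 ln(1 − 0.712) = −0.75 ln(0.288)
  = −0.75 × (-1.244795) = 0.933596 substitutions/site.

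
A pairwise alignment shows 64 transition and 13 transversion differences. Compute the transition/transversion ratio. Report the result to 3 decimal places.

4.923

R = 64/13 = 4.923076… ≈ 4.923 (to 3 d.p.).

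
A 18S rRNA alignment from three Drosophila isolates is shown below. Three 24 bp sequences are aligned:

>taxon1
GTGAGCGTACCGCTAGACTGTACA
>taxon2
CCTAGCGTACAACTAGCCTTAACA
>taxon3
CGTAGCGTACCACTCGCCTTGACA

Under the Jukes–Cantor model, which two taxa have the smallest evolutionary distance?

taxon2 and taxon3

taxon1–taxon2: 8/24 differ, p = 0.333, d = 0.441.
taxon1–taxon3: 8/24 differ, p = 0.333, d = 0.441.
taxon2–taxon3: 4/24 differ, p = 0.167, d = 0.188.
The smallest distance is between taxon2 and taxon3.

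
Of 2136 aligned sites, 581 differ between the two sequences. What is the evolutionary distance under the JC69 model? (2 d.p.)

p = 581/2136 ≈ 0.272004.
d = −(3/4) ln(1 − 4p/3) = −0.75 ln(1 − 0.362672) = −0.75 ln(0.637328)
  = −0.75 × (-0.450471) = 0.337853 substitutions/site.

0.34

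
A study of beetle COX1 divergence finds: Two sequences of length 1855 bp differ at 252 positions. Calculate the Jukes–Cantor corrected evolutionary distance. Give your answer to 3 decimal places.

p = 252/1855 ≈ 0.135849.
d = −(3/4) ln(1 − 4p/3) = −0.75 ln(1 − 0.181132) = −0.75 ln(0.818868)
  = −0.75 × (-0.199832) = 0.149874 substitutions/site.

0.150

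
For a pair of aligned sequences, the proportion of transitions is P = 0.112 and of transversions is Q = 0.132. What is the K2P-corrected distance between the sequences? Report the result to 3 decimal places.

Under the Kimura two-parameter model, d = −½ ln(1 − 2P − Q) − ¼ ln(1 − 2Q).
1 − 2P − Q = 0.644, giving −½ ln(0.644) = 0.220028.
1 − 2Q = 0.736, giving −¼ ln(0.736) = 0.076631.
d = 0.220028 + 0.076631 = 0.296659.

0.297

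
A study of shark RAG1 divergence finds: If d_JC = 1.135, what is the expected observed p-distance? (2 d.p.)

0.58

p = (3/4)(1 − e^(−4d/3)) = 0.75 × (1 − e^(-1.513333)) = 0.75 × (1 − 0.220175) = 0.584869.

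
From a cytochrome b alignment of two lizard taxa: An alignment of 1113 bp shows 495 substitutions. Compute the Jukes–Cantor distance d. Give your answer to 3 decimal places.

0.674

p = 495/1113 ≈ 0.444744.
d = −(3/4) ln(1 − 4p/3) = −0.75 ln(1 − 0.592992) = −0.75 ln(0.407008)
  = −0.75 × (-0.898922) = 0.674192 substitutions/site.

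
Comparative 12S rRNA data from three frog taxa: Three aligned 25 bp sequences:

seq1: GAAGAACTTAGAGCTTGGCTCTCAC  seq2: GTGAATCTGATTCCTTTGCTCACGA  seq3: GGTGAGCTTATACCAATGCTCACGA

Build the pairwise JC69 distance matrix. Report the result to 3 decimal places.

d(seq1,seq2) = 0.766, d(seq1,seq3) = 0.663, d(seq2,seq3) = 0.417

seq1–seq2: 12/25 sites differ → p = 0.48, d = −0.75 ln(1 − 0.64) = 0.766238 ≈ 0.766.
seq1–seq3: 11/25 sites differ → p = 0.44, d = −0.75 ln(1 − 0.586667) = 0.662626 ≈ 0.663.
seq2–seq3: 8/25 sites differ → p = 0.32, d = −0.75 ln(1 − 0.426667) = 0.417216 ≈ 0.417.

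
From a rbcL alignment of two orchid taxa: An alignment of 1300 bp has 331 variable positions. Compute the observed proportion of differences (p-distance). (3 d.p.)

p = 331/1300 = 0.254615… ≈ 0.255 (to 3 d.p.).

0.255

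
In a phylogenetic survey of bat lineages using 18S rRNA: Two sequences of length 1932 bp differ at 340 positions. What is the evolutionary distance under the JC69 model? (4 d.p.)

p = 340/1932 ≈ 0.175983.
d = −(3/4) ln(1 − 4p/3) = −0.75 ln(1 − 0.234644) = −0.75 ln(0.765356)
  = −0.75 × (-0.267414) = 0.200561 substitutions/site.

0.2006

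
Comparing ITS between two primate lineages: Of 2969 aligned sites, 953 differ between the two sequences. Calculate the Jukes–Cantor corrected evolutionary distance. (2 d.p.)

p = 953/2969 ≈ 0.320983.
d = −(3/4) ln(1 − 4p/3) = −0.75 ln(1 − 0.427977) = −0.75 ln(0.572023)
  = −0.75 × (-0.558576) = 0.418932 substitutions/site.

0.42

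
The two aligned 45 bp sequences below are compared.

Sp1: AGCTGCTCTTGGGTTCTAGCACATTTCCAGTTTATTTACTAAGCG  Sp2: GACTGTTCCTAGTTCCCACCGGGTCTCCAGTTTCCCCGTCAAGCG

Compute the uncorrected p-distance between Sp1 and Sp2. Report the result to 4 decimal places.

0.4444

The sequences differ at 20 of 45 positions.
p = 20/45 = 0.444444… ≈ 0.4444 (to 4 d.p.).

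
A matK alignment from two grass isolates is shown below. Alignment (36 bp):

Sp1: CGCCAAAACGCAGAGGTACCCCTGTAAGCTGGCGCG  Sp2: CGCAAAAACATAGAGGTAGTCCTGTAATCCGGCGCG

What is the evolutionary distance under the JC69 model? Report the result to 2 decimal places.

The sequences differ at 7 of 36 sites (4, 10, 11, 19, 20, 28, 30), so p = 7/36 ≈ 0.194444.
d = −(3/4) ln(1 − 4p/3) = −0.75 ln(1 − 0.259259) = −0.75 ln(0.740741)
  = −0.75 × (-0.300104) = 0.225078 substitutions/site.

0.23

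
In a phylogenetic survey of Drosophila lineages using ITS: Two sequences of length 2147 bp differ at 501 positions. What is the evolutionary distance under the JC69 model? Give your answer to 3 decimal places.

p = 501/2147 ≈ 0.233349.
d = −(3/4) ln(1 − 4p/3) = −0.75 ln(1 − 0.311132) = −0.75 ln(0.688868)
  = −0.75 × (-0.372706) = 0.279530 substitutions/site.

0.280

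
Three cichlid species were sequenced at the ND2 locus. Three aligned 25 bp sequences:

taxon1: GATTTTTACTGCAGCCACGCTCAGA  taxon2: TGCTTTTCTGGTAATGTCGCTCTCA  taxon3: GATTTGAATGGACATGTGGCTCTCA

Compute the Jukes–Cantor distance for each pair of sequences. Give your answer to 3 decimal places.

taxon1–taxon2: 13/25 sites differ → p = 0.52, d = −0.75 ln(1 − 0.693333) = 0.886495 ≈ 0.886.
taxon1–taxon3: 13/25 sites differ → p = 0.52, d = −0.75 ln(1 − 0.693333) = 0.886495 ≈ 0.886.
taxon2–taxon3: 9/25 sites differ → p = 0.36, d = −0.75 ln(1 − 0.48) = 0.490445 ≈ 0.490.

d(taxon1,taxon2) = 0.886, d(taxon1,taxon3) = 0.886, d(taxon2,taxon3) = 0.490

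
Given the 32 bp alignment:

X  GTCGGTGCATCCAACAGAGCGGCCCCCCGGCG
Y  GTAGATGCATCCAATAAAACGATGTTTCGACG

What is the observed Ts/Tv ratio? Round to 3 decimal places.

5.000

Transitions are A↔G and C↔T; transversions are all other mismatches.
Transitions: 10. Transversions: 2.
R = 10/2 = 5.000.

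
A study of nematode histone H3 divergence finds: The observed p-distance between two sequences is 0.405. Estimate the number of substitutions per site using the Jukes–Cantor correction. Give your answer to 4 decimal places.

0.5824

d = −(3/4) ln(1 − 4p/3) = −0.75 ln(1 − 0.54) = −0.75 ln(0.46)
  = −0.75 × (-0.776529) = 0.582397 substitutions/site.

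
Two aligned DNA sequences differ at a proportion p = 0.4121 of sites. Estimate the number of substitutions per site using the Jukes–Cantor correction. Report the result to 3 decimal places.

d = −(3/4) ln(1 − 4p/3) = −0.75 ln(1 − 0.549467) = −0.75 ln(0.450533)
  = −0.75 × (-0.797324) = 0.597993 substitutions/site.

0.598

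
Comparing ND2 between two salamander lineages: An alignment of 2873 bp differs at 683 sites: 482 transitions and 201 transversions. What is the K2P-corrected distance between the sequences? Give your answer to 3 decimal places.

P = 482/2873 ≈ 0.167769 and Q = 201/2873 ≈ 0.069962.
Under the Kimura two-parameter model, d = −½ ln(1 − 2P − Q) − ¼ ln(1 − 2Q).
1 − 2P − Q = 0.5945, giving −½ ln(0.5945) = 0.260017.
1 − 2Q = 0.860076, giving −¼ ln(0.860076) = 0.037684.
d = 0.260017 + 0.037684 = 0.297701.

0.298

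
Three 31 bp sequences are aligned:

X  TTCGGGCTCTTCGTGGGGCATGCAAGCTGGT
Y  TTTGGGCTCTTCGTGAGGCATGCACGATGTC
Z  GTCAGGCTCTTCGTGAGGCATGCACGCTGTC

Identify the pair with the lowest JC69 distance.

Y and Z

X–Y: 6/31 differ, p = 0.194, d = 0.224.
X–Z: 6/31 differ, p = 0.194, d = 0.224.
Y–Z: 4/31 differ, p = 0.129, d = 0.142.
The smallest distance is between Y and Z.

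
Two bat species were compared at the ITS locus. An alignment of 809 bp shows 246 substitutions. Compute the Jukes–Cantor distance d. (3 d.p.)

0.390

p = 246/809 ≈ 0.304079.
d = −(3/4) ln(1 − 4p/3) = −0.75 ln(1 − 0.405439) = −0.75 ln(0.594561)
  = −0.75 × (-0.519932) = 0.389949 substitutions/site.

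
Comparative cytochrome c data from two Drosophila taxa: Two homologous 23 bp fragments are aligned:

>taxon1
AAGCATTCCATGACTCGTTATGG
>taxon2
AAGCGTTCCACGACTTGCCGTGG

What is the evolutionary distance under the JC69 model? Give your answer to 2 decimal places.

The sequences differ at 6 of 23 sites (5, 11, 16, 18, 19, 20), so p = 6/23 ≈ 0.26087.
d = −(3/4) ln(1 − 4p/3) = −0.75 ln(1 − 0.347827) = −0.75 ln(0.652173)
  = −0.75 × (-0.427445) = 0.320584 substitutions/site.

0.32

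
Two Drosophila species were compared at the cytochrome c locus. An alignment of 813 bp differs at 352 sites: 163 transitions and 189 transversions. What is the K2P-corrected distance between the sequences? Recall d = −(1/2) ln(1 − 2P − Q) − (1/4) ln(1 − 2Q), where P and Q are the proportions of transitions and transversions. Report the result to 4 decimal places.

P = 163/813 ≈ 0.200492 and Q = 189/813 ≈ 0.232472.
Under the Kimura two-parameter model, d = −½ ln(1 − 2P − Q) − ¼ ln(1 − 2Q).
1 − 2P − Q = 0.366544, giving −½ ln(0.366544) = 0.501818.
1 − 2Q = 0.535056, giving −¼ ln(0.535056) = 0.156346.
d = 0.501818 + 0.156346 = 0.658164.

0.6582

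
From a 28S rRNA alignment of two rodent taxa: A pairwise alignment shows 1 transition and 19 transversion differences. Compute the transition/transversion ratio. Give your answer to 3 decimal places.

R = 1/19 = 0.052631… ≈ 0.053 (to 3 d.p.).

0.053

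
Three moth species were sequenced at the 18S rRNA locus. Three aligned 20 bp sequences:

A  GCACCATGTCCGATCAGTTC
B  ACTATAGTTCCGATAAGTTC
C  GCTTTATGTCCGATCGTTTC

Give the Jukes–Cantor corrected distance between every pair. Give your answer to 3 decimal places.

A–B: 7/20 sites differ → p = 0.35, d = −0.75 ln(1 − 0.466667) = 0.471457 ≈ 0.471.
A–C: 5/20 sites differ → p = 0.25, d = −0.75 ln(1 − 0.333333) = 0.304098 ≈ 0.304.
B–C: 7/20 sites differ → p = 0.35, d = −0.75 ln(1 − 0.466667) = 0.471457 ≈ 0.471.

d(A,B) = 0.471, d(A,C) = 0.304, d(B,C) = 0.471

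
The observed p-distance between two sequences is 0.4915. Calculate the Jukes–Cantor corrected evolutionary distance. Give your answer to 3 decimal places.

d = −(3/4) ln(1 − 4p/3) = −0.75 ln(1 − 0.655333) = −0.75 ln(0.344667)
  = −0.75 × (-1.065177) = 0.798883 substitutions/site.

0.799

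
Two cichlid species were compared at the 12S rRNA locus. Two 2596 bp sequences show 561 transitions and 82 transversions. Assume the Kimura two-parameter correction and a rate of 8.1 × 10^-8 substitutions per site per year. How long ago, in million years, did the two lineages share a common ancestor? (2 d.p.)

P = 561/2596 ≈ 0.216102 and Q = 82/2596 ≈ 0.031587.
Under the Kimura two-parameter model, d = −½ ln(1 − 2P − Q) − ¼ ln(1 − 2Q).
1 − 2P − Q = 0.536209, giving −½ ln(0.536209) = 0.311616.
1 − 2Q = 0.936826, giving −¼ ln(0.936826) = 0.016314.
d = 0.311616 + 0.016314 = 0.327930.
Under a molecular clock d = 2μt, so t = d/(2μ) = 0.327930 / (2 × 8.1 × 10^-8) = 2.02 million years.

2.02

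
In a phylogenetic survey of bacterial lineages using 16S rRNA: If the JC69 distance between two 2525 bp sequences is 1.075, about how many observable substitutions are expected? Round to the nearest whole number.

1442

Invert JC69: p = (3/4)(1 − e^(−4d/3)) = 0.75 × (1 − e^(-1.433333)) = 0.75 × (1 − 0.238513) = 0.571115.
Expected differing sites = pL ≈ 0.571115 × 2525 = 1442.065375 ≈ 1442.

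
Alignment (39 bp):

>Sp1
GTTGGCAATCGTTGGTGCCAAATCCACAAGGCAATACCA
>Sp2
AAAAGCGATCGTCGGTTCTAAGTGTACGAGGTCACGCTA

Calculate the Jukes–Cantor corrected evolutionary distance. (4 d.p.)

The sequences differ at 17 of 39 sites, so p = 17/39 ≈ 0.435897.
d = −(3/4) ln(1 − 4p/3) = −0.75 ln(1 − 0.581196) = −0.75 ln(0.418804)
  = −0.75 × (-0.870352) = 0.652764 substitutions/site.

0.6528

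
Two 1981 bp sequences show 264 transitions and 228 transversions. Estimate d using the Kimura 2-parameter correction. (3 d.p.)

P = 264/1981 ≈ 0.133266 and Q = 228/1981 ≈ 0.115093.
Under the Kimura two-parameter model, d = −½ ln(1 − 2P − Q) − ¼ ln(1 − 2Q).
1 − 2P − Q = 0.618375, giving −½ ln(0.618375) = 0.240330.
1 − 2Q = 0.769814, giving −¼ ln(0.769814) = 0.065402.
d = 0.240330 + 0.065402 = 0.305732.

0.306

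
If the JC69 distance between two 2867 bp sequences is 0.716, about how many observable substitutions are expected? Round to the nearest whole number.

1323

Invert JC69: p = (3/4)(1 − e^(−4d/3)) = 0.75 × (1 − e^(-0.954667)) = 0.75 × (1 − 0.384940) = 0.461295.
Expected differing sites = pL ≈ 0.461295 × 2867 = 1322.532765 ≈ 1323.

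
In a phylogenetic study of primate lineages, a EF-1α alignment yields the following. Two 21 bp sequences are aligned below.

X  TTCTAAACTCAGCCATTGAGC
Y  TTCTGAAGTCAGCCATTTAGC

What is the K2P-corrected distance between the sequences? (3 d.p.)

Of 21 sites, 1 differences are transitions and 2 are transversions, so P = 1/21 ≈ 0.047619 and Q = 2/21 ≈ 0.095238.
Under the Kimura two-parameter model, d = −½ ln(1 − 2P − Q) − ¼ ln(1 − 2Q).
1 − 2P − Q = 0.809524, giving −½ ln(0.809524) = 0.105654.
1 − 2Q = 0.809524, giving −¼ ln(0.809524) = 0.052827.
d = 0.105654 + 0.052827 = 0.158481.

0.158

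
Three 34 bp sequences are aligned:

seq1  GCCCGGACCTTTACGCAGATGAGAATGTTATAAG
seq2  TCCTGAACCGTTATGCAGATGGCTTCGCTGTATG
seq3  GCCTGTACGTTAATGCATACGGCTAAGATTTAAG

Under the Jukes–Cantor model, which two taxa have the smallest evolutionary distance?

seq2 and seq3

seq1–seq2: 13/34 differ, p = 0.382, d = 0.535.
seq1–seq3: 13/34 differ, p = 0.382, d = 0.535.
seq2–seq3: 12/34 differ, p = 0.353, d = 0.477.
The smallest distance is between seq2 and seq3.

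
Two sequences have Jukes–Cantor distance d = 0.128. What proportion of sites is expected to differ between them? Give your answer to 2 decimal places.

p = (3/4)(1 − e^(−4d/3)) = 0.75 × (1 − e^(-0.170667)) = 0.75 × (1 − 0.843102) = 0.117674.

0.12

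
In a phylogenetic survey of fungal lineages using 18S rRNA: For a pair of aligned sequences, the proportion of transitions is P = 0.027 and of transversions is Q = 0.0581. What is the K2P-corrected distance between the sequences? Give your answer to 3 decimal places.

0.090

Under the Kimura two-parameter model, d = −½ ln(1 − 2P − Q) − ¼ ln(1 − 2Q).
1 − 2P − Q = 0.8879, giving −½ ln(0.8879) = 0.059448.
1 − 2Q = 0.8838, giving −¼ ln(0.8838) = 0.030881.
d = 0.059448 + 0.030881 = 0.090329.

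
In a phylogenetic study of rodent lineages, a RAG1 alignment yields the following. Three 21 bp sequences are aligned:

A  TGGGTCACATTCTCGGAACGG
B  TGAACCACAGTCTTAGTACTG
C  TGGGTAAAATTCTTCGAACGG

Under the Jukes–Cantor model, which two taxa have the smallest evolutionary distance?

A and C

A–B: 8/21 differ, p = 0.381, d = 0.532.
A–C: 4/21 differ, p = 0.190, d = 0.220.
B–C: 9/21 differ, p = 0.429, d = 0.635.
The smallest distance is between A and C.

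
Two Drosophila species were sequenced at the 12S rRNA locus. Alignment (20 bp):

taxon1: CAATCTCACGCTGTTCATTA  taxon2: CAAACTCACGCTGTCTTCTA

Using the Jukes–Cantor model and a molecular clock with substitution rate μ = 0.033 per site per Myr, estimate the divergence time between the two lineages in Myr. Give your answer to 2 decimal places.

4.61

The sequences differ at 5 of 20 sites (4, 15, 16, 17, 18), so p = 5/20 = 0.25.
d = −(3/4) ln(1 − 4p/3) = −0.75 ln(1 − 0.333333) = −0.75 ln(0.666667)
  = −0.75 × (-0.405465) = 0.304099 substitutions/site.
Under a molecular clock d = 2μt, so t = d/(2μ) = 0.304099 / (2 × 0.033) = 4.61 Myr.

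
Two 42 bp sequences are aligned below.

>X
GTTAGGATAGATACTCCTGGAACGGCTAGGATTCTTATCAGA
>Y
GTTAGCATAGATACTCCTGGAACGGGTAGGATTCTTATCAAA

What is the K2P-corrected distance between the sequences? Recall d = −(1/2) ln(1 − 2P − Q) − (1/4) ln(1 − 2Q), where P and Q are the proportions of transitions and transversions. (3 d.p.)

0.075

Of 42 sites, 1 differences are transitions and 2 are transversions, so P = 1/42 ≈ 0.02381 and Q = 2/42 ≈ 0.047619.
Under the Kimura two-parameter model, d = −½ ln(1 − 2P − Q) − ¼ ln(1 − 2Q).
1 − 2P − Q = 0.904761, giving −½ ln(0.904761) = 0.050042.
1 − 2Q = 0.904762, giving −¼ ln(0.904762) = 0.025021.
d = 0.050042 + 0.025021 = 0.075063.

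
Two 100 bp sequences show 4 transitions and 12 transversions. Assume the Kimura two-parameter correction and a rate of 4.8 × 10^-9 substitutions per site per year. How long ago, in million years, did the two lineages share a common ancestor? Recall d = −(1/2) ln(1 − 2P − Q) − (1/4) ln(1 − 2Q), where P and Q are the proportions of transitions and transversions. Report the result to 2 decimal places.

18.77

P = 4/100 = 0.04 and Q = 12/100 = 0.12.
Under the Kimura two-parameter model, d = −½ ln(1 − 2P − Q) − ¼ ln(1 − 2Q).
1 − 2P − Q = 0.8, giving −½ ln(0.8) = 0.111572.
1 − 2Q = 0.76, giving −¼ ln(0.76) = 0.068609.
d = 0.111572 + 0.068609 = 0.180181.
Under a molecular clock d = 2μt, so t = d/(2μ) = 0.180181 / (2 × 4.8 × 10^-9) = 18.77 million years.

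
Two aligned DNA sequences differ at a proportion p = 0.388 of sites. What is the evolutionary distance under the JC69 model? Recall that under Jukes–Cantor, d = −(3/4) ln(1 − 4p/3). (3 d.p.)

d = −(3/4) ln(1 − 4p/3) = −0.75 ln(1 − 0.517333) = −0.75 ln(0.482667)
  = −0.75 × (-0.728428) = 0.546321 substitutions/site.

0.546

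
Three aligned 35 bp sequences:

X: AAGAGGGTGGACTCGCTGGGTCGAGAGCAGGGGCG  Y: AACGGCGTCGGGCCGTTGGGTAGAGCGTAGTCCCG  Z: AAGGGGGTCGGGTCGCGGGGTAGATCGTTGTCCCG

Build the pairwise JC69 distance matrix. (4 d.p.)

X–Y: 14/35 sites differ → p = 0.4, d = −0.75 ln(1 − 0.533333) = 0.571605 ≈ 0.5716.
X–Z: 13/35 sites differ → p ≈ 0.371429, d = −0.75 ln(1 − 0.495239) = 0.512753 ≈ 0.5128.
Y–Z: 7/35 sites differ → p = 0.2, d = −0.75 ln(1 − 0.266667) = 0.232617 ≈ 0.2326.

d(X,Y) = 0.5716, d(X,Z) = 0.5128, d(Y,Z) = 0.2326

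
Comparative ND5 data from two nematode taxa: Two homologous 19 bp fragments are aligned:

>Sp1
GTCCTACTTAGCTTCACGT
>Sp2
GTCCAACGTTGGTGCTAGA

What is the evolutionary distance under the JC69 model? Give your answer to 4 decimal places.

0.6181

The sequences differ at 8 of 19 sites (5, 8, 10, 12, 14, 16, 17, 19), so p = 8/19 ≈ 0.421053.
d = −(3/4) ln(1 − 4p/3) = −0.75 ln(1 − 0.561404) = −0.75 ln(0.438596)
  = −0.75 × (-0.824177) = 0.618133 substitutions/site.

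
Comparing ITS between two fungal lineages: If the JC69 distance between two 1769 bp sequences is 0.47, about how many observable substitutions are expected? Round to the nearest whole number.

618

Invert JC69: p = (3/4)(1 − e^(−4d/3)) = 0.75 × (1 − e^(-0.626667)) = 0.75 × (1 − 0.534370) = 0.349223.
Expected differing sites = pL ≈ 0.349223 × 1769 = 617.775487 ≈ 618.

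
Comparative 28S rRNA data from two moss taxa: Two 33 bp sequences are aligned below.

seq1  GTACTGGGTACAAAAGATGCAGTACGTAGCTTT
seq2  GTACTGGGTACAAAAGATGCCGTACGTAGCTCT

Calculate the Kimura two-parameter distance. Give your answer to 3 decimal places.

Of 33 sites, 1 differences are transitions and 1 are transversions, so P = 1/33 ≈ 0.030303 and Q = 1/33 ≈ 0.030303.
Under the Kimura two-parameter model, d = −½ ln(1 − 2P − Q) − ¼ ln(1 − 2Q).
1 − 2P − Q = 0.909091, giving −½ ln(0.909091) = 0.047655.
1 − 2Q = 0.939394, giving −¼ ln(0.939394) = 0.015630.
d = 0.047655 + 0.015630 = 0.063285.

0.063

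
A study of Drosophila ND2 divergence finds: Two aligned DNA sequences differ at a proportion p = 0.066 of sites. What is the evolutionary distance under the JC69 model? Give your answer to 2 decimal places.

d = −(3/4) ln(1 − 4p/3) = −0.75 ln(1 − 0.088) = −0.75 ln(0.912)
  = −0.75 × (-0.092115) = 0.069086 substitutions/site.

0.07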